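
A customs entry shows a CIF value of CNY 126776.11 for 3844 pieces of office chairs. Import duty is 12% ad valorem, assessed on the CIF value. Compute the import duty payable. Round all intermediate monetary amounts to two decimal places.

Import duty: CNY 15213.13

Import duty = 126776.11 × 12% = 15213.13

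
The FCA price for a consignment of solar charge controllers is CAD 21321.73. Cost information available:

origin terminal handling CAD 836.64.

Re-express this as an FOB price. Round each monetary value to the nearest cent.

From FCA to FOB, the seller additionally bears: origin terminal.
FOB price = 21321.73 + 836.64 = 22158.37

FOB price: CAD 22158.37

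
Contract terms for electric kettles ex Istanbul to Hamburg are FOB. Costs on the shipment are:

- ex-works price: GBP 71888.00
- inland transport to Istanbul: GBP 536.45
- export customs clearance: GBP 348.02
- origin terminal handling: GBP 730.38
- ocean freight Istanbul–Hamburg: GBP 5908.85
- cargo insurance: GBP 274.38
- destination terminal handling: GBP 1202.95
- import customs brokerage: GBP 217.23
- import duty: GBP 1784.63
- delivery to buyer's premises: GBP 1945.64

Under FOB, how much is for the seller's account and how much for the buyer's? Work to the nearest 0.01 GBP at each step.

Seller: GBP 73502.85; buyer: GBP 11333.68

FOB: the seller bears costs until goods are on board at the origin port; the buyer bears freight, insurance and all costs thereafter.
Seller's account: goods 71888.00 + inland to port 536.45 + export clearance 348.02 + origin terminal 730.38 = 73502.85
Buyer's account: freight 5908.85 + insurance 274.38 + destination terminal 1202.95 + brokerage 217.23 + duty 1784.63 + delivery 1945.64 = 11333.68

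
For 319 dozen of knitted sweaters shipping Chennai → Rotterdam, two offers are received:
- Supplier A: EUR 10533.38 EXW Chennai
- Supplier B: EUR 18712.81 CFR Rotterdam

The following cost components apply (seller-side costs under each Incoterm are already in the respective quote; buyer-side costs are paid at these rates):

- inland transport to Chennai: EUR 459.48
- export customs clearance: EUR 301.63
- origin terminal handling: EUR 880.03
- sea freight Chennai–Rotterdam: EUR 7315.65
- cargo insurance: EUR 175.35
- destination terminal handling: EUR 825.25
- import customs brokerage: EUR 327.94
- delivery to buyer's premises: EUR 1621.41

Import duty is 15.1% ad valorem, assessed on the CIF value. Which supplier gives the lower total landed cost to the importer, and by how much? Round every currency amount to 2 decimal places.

Supplier B is cheaper by EUR 894.74

Supplier A (EXW):
CIF value = EXW price + inland to port + export clearance + origin terminal + freight + insurance = 10533.38 + 459.48 + 301.63 + 880.03 + 7315.65 + 175.35 = 19665.52
Import duty = 19665.52 × 15.1% = 2969.49
Buyer bears (A): 459.48 + 301.63 + 880.03 + 7315.65 + 175.35 + 825.25 + 327.94 + 1621.41 = 11906.74
Landed cost (A) = invoice 10533.38 + 11906.74 + duty 2969.49 = 25409.61
Supplier B (CFR):
CIF value = CFR price + insurance = 18712.81 + 175.35 = 18888.16
Import duty = 18888.16 × 15.1% = 2852.11
Buyer bears (B): 175.35 + 825.25 + 327.94 + 1621.41 = 2949.95
Landed cost (B) = invoice 18712.81 + 2949.95 + duty 2852.11 = 24514.87
Difference = |25409.61 − 24514.87| = 894.74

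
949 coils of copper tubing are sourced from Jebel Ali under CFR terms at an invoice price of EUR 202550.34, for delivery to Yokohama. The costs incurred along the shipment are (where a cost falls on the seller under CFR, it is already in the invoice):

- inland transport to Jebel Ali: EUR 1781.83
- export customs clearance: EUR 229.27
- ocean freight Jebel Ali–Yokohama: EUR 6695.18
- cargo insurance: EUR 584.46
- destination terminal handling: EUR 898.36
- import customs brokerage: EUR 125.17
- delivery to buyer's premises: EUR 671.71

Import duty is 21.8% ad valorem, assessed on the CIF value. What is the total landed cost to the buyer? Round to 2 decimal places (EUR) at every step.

CFR: the seller pays costs through ocean freight to the destination port, but not insurance.
Already in the invoice (seller's account under CFR): inland to port, export clearance, freight — exclude.
CIF value = CFR price + insurance = 202550.34 + 584.46 = 203134.80
Import duty = 203134.80 × 21.8% = 44283.39
Buyer bears: insurance 584.46 + destination terminal 898.36 + brokerage 125.17 + delivery 671.71 + duty 44283.39 = 46563.09
Landed cost = invoice 202550.34 + 46563.09 = 249113.43

Total landed cost: EUR 249113.43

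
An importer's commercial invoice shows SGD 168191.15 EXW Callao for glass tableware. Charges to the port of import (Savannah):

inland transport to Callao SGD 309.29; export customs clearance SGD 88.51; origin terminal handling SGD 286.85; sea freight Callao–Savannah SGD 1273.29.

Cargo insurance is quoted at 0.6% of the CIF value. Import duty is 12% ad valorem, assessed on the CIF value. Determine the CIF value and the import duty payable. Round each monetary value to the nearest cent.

CIF value: SGD 171176.15; import duty: SGD 20541.14

Let C be the CIF value. C = EXW price + pre-shipment costs + freight + 0.6% × C
C − 0.6% × C = 168191.15 + 309.29 + 88.51 + 286.85 + 1273.29
0.994 × C = 170149.09
C = 170149.09 / 0.994 = 171176.15
Insurance premium = 0.6% × 171176.15 = 1027.06
Import duty = 171176.15 × 12% = 20541.14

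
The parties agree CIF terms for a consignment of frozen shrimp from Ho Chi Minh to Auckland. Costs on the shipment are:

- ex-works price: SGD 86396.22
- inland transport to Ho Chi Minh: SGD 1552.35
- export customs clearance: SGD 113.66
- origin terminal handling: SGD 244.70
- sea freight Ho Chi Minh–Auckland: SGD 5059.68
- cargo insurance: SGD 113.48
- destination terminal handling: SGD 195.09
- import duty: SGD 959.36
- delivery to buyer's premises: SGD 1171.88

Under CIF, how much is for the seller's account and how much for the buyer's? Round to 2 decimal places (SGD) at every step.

CIF: the seller pays costs through ocean freight and marine insurance to the destination port.
Seller's account: goods 86396.22 + inland to port 1552.35 + export clearance 113.66 + origin terminal 244.70 + freight 5059.68 + insurance 113.48 = 93480.09
Buyer's account: destination terminal 195.09 + duty 959.36 + delivery 1171.88 = 2326.33

Seller: SGD 93480.09; buyer: SGD 2326.33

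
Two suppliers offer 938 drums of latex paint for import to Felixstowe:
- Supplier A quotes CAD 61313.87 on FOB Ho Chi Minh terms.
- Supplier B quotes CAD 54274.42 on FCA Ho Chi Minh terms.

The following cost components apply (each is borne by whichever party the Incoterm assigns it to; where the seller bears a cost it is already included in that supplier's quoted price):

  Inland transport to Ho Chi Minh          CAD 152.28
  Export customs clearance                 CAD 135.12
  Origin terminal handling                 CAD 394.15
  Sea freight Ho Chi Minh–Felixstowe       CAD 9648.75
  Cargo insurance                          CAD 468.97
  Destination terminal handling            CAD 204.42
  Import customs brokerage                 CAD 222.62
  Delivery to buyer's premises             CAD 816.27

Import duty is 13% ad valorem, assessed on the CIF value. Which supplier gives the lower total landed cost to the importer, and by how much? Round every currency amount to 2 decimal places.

Supplier A (FOB):
CIF value = FOB price + freight + insurance = 61313.87 + 9648.75 + 468.97 = 71431.59
Import duty = 71431.59 × 13% = 9286.11
Buyer bears (A): 9648.75 + 468.97 + 204.42 + 222.62 + 816.27 = 11361.03
Landed cost (A) = invoice 61313.87 + 11361.03 + duty 9286.11 = 81961.01
Supplier B (FCA):
CIF value = FCA price + origin terminal + freight + insurance = 54274.42 + 394.15 + 9648.75 + 468.97 = 64786.29
Import duty = 64786.29 × 13% = 8422.22
Buyer bears (B): 394.15 + 9648.75 + 468.97 + 204.42 + 222.62 + 816.27 = 11755.18
Landed cost (B) = invoice 54274.42 + 11755.18 + duty 8422.22 = 74451.82
Difference = |81961.01 − 74451.82| = 7509.19

Supplier B is cheaper by CAD 7509.19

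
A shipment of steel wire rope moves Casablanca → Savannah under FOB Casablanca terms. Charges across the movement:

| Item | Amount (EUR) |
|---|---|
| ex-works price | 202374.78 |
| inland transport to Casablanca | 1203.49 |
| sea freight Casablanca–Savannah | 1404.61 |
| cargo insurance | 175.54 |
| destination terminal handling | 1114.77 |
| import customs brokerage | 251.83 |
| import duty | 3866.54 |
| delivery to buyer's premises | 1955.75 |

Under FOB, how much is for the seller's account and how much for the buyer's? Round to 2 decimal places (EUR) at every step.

Seller: EUR 203578.27; buyer: EUR 8769.04

FOB: the seller bears costs until goods are on board at the origin port; the buyer bears freight, insurance and all costs thereafter.
Seller's account: goods 202374.78 + inland to port 1203.49 = 203578.27
Buyer's account: freight 1404.61 + insurance 175.54 + destination terminal 1114.77 + brokerage 251.83 + duty 3866.54 + delivery 1955.75 = 8769.04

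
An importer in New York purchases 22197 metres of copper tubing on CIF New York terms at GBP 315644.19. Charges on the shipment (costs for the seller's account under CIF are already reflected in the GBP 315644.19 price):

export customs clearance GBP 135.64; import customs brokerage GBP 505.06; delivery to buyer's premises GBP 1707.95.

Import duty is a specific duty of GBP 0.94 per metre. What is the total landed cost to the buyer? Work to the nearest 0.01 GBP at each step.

Total landed cost: GBP 338722.38

CIF: the seller pays costs through ocean freight and marine insurance to the destination port.
Already in the invoice (seller's account under CIF): export clearance — exclude.
The CIF price already equals the CIF value: 315644.19
Import duty = 22197 × 0.94 = 20865.18
Buyer bears: brokerage 505.06 + delivery 1707.95 + duty 20865.18 = 23078.19
Landed cost = invoice 315644.19 + 23078.19 = 338722.38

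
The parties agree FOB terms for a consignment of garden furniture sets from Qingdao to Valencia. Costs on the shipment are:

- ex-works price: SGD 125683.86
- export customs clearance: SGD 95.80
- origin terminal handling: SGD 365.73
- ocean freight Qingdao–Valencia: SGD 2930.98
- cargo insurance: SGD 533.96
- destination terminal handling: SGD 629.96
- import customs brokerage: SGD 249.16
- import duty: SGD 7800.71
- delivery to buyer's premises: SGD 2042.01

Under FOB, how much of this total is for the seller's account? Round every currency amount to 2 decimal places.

Seller's account: SGD 126145.39

FOB: the seller bears costs until goods are on board at the origin port; the buyer bears freight, insurance and all costs thereafter.
Seller's account: goods 125683.86 + export clearance 95.80 + origin terminal 365.73 = 126145.39
Buyer's account: freight 2930.98 + insurance 533.96 + destination terminal 629.96 + brokerage 249.16 + duty 7800.71 + delivery 2042.01 = 14186.78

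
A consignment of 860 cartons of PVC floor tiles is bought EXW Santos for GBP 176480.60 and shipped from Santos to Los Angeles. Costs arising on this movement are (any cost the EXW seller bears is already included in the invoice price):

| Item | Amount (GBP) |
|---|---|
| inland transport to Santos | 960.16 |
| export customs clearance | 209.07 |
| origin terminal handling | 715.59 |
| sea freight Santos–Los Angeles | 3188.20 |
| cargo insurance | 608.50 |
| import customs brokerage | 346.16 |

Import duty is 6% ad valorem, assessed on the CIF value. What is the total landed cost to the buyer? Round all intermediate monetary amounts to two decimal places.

EXW: the seller makes goods available at their premises; the buyer bears all onward costs.
CIF value = EXW price + inland to port + export clearance + origin terminal + freight + insurance = 176480.60 + 960.16 + 209.07 + 715.59 + 3188.20 + 608.50 = 182162.12
Import duty = 182162.12 × 6% = 10929.73
Buyer bears: inland to port 960.16 + export clearance 209.07 + origin terminal 715.59 + freight 3188.20 + insurance 608.50 + brokerage 346.16 + duty 10929.73 = 16957.41
Landed cost = invoice 176480.60 + 16957.41 = 193438.01

Total landed cost: GBP 193438.01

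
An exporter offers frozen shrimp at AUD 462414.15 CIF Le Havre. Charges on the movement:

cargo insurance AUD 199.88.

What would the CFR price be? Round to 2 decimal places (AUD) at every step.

CFR price: AUD 462214.27

From CIF to CFR, the seller no longer bears: insurance.
CFR price = 462414.15 − 199.88 = 462214.27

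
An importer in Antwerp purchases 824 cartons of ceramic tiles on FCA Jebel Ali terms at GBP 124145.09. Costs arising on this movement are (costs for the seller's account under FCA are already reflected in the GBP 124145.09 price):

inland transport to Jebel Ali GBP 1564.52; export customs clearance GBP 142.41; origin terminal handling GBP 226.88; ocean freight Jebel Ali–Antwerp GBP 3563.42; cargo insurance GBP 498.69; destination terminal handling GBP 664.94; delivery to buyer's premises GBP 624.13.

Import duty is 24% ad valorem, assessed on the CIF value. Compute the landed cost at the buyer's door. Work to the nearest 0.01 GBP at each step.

FCA: the seller delivers export-cleared goods to the carrier; the buyer bears costs from that point.
Already in the invoice (seller's account under FCA): inland to port, export clearance — exclude.
CIF value = FCA price + origin terminal + freight + insurance = 124145.09 + 226.88 + 3563.42 + 498.69 = 128434.08
Import duty = 128434.08 × 24% = 30824.18
Buyer bears: origin terminal 226.88 + freight 3563.42 + insurance 498.69 + destination terminal 664.94 + delivery 624.13 + duty 30824.18 = 36402.24
Landed cost = invoice 124145.09 + 36402.24 = 160547.33

Total landed cost: GBP 160547.33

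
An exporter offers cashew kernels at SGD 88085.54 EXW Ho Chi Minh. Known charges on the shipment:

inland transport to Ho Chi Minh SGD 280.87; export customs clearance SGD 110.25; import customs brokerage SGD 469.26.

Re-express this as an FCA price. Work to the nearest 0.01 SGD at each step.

Not relevant to the conversion: brokerage — on the buyer under both terms; not part of either seller's price.
From EXW to FCA, the seller additionally bears: inland to port, export clearance.
FCA price = 88085.54 + 280.87 + 110.25 = 88476.66

FCA price: SGD 88476.66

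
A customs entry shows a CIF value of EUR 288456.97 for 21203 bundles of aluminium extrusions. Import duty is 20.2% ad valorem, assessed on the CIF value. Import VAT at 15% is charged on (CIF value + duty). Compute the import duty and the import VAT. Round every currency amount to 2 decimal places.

Import duty = 288456.97 × 20.2% = 58268.31
VAT base = CIF + duty = 288456.97 + 58268.31 = 346725.28
Import VAT = 346725.28 × 15% = 52008.79

Import duty: EUR 58268.31; import VAT: EUR 52008.79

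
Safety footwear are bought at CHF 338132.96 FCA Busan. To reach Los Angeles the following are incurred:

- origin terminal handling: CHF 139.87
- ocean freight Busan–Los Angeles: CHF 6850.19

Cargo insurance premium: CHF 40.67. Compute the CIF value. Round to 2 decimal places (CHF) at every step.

CIF = FCA price + pre-shipment costs + freight + insurance
CIF = 338132.96 + 139.87 + 6850.19 + 40.67 = 345163.69

CIF value: CHF 345163.69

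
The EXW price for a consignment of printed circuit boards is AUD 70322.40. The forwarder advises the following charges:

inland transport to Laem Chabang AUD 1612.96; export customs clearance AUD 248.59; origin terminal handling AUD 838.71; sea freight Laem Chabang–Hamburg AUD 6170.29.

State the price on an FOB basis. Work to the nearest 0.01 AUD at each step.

FOB price: AUD 73022.66

Not relevant to the conversion: freight — on the buyer under both terms; not part of either seller's price.
From EXW to FOB, the seller additionally bears: inland to port, export clearance, origin terminal.
FOB price = 70322.40 + 1612.96 + 248.59 + 838.71 = 73022.66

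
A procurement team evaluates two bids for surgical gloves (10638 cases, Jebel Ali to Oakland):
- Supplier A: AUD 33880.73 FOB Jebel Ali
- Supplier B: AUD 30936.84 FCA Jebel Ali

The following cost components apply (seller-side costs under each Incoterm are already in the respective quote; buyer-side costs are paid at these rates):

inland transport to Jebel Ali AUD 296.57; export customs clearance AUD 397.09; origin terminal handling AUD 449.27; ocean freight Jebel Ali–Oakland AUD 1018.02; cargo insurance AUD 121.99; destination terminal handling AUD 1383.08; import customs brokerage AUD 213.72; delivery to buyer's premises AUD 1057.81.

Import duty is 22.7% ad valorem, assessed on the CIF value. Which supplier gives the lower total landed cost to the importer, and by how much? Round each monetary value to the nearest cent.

Supplier A (FOB):
CIF value = FOB price + freight + insurance = 33880.73 + 1018.02 + 121.99 = 35020.74
Import duty = 35020.74 × 22.7% = 7949.71
Buyer bears (A): 1018.02 + 121.99 + 1383.08 + 213.72 + 1057.81 = 3794.62
Landed cost (A) = invoice 33880.73 + 3794.62 + duty 7949.71 = 45625.06
Supplier B (FCA):
CIF value = FCA price + origin terminal + freight + insurance = 30936.84 + 449.27 + 1018.02 + 121.99 = 32526.12
Import duty = 32526.12 × 22.7% = 7383.43
Buyer bears (B): 449.27 + 1018.02 + 121.99 + 1383.08 + 213.72 + 1057.81 = 4243.89
Landed cost (B) = invoice 30936.84 + 4243.89 + duty 7383.43 = 42564.16
Difference = |45625.06 − 42564.16| = 3060.90

Supplier B is cheaper by AUD 3060.90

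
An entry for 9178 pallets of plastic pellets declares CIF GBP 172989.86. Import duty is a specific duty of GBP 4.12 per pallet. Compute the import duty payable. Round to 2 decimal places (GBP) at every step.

Import duty: GBP 37813.36

Import duty = 9178 × 4.12 = 37813.36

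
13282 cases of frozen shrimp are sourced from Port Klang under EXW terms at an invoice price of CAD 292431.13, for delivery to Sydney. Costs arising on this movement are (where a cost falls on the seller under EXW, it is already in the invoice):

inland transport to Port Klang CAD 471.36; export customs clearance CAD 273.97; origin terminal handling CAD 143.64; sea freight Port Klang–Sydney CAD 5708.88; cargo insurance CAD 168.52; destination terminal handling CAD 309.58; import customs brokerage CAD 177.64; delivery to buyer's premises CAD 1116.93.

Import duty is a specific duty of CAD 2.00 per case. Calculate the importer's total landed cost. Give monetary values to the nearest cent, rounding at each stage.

EXW: the seller makes goods available at their premises; the buyer bears all onward costs.
CIF value = EXW price + inland to port + export clearance + origin terminal + freight + insurance = 292431.13 + 471.36 + 273.97 + 143.64 + 5708.88 + 168.52 = 299197.50
Import duty = 13282 × 2.00 = 26564.00
Buyer bears: inland to port 471.36 + export clearance 273.97 + origin terminal 143.64 + freight 5708.88 + insurance 168.52 + destination terminal 309.58 + brokerage 177.64 + delivery 1116.93 + duty 26564.00 = 34934.52
Landed cost = invoice 292431.13 + 34934.52 = 327365.65

Total landed cost: CAD 327365.65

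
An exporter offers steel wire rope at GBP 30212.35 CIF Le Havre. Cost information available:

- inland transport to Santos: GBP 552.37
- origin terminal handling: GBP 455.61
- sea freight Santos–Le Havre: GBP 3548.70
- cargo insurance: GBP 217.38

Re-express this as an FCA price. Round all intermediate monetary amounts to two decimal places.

Not relevant to the conversion: inland to port — on the seller under both CIF and FCA; already in the CIF price and stays in the FCA price.
From CIF to FCA, the seller no longer bears: origin terminal, freight, insurance.
FCA price = 30212.35 − 455.61 − 3548.70 − 217.38 = 25990.66

FCA price: GBP 25990.66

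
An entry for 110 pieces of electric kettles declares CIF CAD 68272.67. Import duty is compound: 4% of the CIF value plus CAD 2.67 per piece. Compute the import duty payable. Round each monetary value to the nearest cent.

Ad valorem component: 68272.67 × 4% = 2730.91
Specific component: 110 × 2.67 = 293.70
Import duty = 2730.91 + 293.70 = 3024.61

Import duty: CAD 3024.61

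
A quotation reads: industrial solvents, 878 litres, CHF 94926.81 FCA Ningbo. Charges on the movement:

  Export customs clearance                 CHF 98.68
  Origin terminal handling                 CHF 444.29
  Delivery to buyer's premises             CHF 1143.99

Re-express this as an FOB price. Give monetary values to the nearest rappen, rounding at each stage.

Not relevant to the conversion: export clearance — on the seller under both FCA and FOB; already in the FCA price and stays in the FOB price. delivery — on the buyer under both terms; not part of either seller's price.
From FCA to FOB, the seller additionally bears: origin terminal.
FOB price = 94926.81 + 444.29 = 95371.10

FOB price: CHF 95371.10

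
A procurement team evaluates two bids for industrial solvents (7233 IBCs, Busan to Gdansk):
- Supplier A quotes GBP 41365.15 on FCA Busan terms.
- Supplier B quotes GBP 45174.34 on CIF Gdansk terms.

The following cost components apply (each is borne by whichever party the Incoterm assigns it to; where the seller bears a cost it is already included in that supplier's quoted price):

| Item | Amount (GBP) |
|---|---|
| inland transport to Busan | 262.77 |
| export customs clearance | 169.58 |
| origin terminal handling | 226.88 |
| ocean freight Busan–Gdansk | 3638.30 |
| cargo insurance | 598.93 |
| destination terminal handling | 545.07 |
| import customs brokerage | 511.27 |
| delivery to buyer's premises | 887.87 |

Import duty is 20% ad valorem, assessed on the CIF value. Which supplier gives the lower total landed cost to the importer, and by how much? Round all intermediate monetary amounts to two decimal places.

Supplier A (FCA):
CIF value = FCA price + origin terminal + freight + insurance = 41365.15 + 226.88 + 3638.30 + 598.93 = 45829.26
Import duty = 45829.26 × 20% = 9165.85
Buyer bears (A): 226.88 + 3638.30 + 598.93 + 545.07 + 511.27 + 887.87 = 6408.32
Landed cost (A) = invoice 41365.15 + 6408.32 + duty 9165.85 = 56939.32
Supplier B (CIF):
The CIF price already equals the CIF value: 45174.34
Import duty = 45174.34 × 20% = 9034.87
Buyer bears (B): 545.07 + 511.27 + 887.87 = 1944.21
Landed cost (B) = invoice 45174.34 + 1944.21 + duty 9034.87 = 56153.42
Difference = |56939.32 − 56153.42| = 785.90

Supplier B is cheaper by GBP 785.90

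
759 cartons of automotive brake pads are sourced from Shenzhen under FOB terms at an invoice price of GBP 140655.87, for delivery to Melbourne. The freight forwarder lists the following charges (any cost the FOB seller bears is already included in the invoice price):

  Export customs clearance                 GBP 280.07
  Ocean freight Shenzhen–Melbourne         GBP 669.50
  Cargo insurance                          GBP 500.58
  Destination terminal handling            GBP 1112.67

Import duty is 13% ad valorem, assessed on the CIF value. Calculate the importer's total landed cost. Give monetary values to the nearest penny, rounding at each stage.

FOB: the seller bears costs until goods are on board at the origin port; the buyer bears freight, insurance and all costs thereafter.
Already in the invoice (seller's account under FOB): export clearance — exclude.
CIF value = FOB price + freight + insurance = 140655.87 + 669.50 + 500.58 = 141825.95
Import duty = 141825.95 × 13% = 18437.37
Buyer bears: freight 669.50 + insurance 500.58 + destination terminal 1112.67 + duty 18437.37 = 20720.12
Landed cost = invoice 140655.87 + 20720.12 = 161375.99

Total landed cost: GBP 161375.99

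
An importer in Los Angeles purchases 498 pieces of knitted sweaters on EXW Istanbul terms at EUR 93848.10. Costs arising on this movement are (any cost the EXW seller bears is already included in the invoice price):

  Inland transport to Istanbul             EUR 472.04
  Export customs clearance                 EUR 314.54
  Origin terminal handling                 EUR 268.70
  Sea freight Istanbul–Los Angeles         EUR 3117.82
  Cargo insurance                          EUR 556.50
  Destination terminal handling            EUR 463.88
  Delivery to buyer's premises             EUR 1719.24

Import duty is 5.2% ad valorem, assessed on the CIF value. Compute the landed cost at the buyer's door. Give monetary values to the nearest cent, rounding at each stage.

EXW: the seller makes goods available at their premises; the buyer bears all onward costs.
CIF value = EXW price + inland to port + export clearance + origin terminal + freight + insurance = 93848.10 + 472.04 + 314.54 + 268.70 + 3117.82 + 556.50 = 98577.70
Import duty = 98577.70 × 5.2% = 5126.04
Buyer bears: inland to port 472.04 + export clearance 314.54 + origin terminal 268.70 + freight 3117.82 + insurance 556.50 + destination terminal 463.88 + delivery 1719.24 + duty 5126.04 = 12038.76
Landed cost = invoice 93848.10 + 12038.76 = 105886.86

Total landed cost: EUR 105886.86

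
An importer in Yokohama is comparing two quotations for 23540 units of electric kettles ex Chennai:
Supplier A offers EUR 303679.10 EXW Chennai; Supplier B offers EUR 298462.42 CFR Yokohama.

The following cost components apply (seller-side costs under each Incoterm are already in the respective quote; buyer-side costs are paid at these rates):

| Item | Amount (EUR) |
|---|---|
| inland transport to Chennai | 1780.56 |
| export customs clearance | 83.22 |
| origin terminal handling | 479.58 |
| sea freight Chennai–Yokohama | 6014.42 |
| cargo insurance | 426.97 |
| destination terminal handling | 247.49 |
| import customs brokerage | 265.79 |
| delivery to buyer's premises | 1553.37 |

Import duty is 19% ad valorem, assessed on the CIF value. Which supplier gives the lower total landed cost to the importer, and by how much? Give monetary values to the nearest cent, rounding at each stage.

Supplier A (EXW):
CIF value = EXW price + inland to port + export clearance + origin terminal + freight + insurance = 303679.10 + 1780.56 + 83.22 + 479.58 + 6014.42 + 426.97 = 312463.85
Import duty = 312463.85 × 19% = 59368.13
Buyer bears (A): 1780.56 + 83.22 + 479.58 + 6014.42 + 426.97 + 247.49 + 265.79 + 1553.37 = 10851.40
Landed cost (A) = invoice 303679.10 + 10851.40 + duty 59368.13 = 373898.63
Supplier B (CFR):
CIF value = CFR price + insurance = 298462.42 + 426.97 = 298889.39
Import duty = 298889.39 × 19% = 56788.98
Buyer bears (B): 426.97 + 247.49 + 265.79 + 1553.37 = 2493.62
Landed cost (B) = invoice 298462.42 + 2493.62 + duty 56788.98 = 357745.02
Difference = |373898.63 − 357745.02| = 16153.61

Supplier B is cheaper by EUR 16153.61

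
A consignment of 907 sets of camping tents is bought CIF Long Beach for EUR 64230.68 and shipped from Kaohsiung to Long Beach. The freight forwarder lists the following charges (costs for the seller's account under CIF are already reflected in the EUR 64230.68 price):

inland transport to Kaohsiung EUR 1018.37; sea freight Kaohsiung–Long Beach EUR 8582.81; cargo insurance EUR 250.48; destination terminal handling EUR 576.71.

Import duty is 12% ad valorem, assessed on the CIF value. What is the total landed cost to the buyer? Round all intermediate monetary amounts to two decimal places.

CIF: the seller pays costs through ocean freight and marine insurance to the destination port.
Already in the invoice (seller's account under CIF): inland to port, freight, insurance — exclude.
The CIF price already equals the CIF value: 64230.68
Import duty = 64230.68 × 12% = 7707.68
Buyer bears: destination terminal 576.71 + duty 7707.68 = 8284.39
Landed cost = invoice 64230.68 + 8284.39 = 72515.07

Total landed cost: EUR 72515.07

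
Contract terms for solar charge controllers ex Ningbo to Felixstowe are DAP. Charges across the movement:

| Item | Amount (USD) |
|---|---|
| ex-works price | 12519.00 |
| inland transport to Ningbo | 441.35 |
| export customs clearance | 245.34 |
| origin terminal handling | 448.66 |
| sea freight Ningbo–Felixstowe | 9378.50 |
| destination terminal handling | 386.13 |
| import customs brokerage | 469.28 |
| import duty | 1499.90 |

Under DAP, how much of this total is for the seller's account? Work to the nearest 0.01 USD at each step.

Seller's account: USD 23418.98

DAP: the seller bears all costs to the named destination except import duty and clearance.
Seller's account: goods 12519.00 + inland to port 441.35 + export clearance 245.34 + origin terminal 448.66 + freight 9378.50 + destination terminal 386.13 = 23418.98
Buyer's account: brokerage 469.28 + duty 1499.90 = 1969.18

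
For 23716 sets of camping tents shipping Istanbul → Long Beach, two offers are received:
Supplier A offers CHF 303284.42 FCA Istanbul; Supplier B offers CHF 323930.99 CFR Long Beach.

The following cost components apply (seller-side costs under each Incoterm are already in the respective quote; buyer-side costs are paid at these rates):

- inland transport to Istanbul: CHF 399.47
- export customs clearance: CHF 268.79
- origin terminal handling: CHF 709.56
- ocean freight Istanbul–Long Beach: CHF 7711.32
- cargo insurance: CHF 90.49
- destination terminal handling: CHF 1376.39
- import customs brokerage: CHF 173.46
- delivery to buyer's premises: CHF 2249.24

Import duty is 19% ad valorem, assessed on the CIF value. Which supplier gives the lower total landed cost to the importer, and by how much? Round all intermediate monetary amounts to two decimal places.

Supplier A is cheaper by CHF 14548.57

Supplier A (FCA):
CIF value = FCA price + origin terminal + freight + insurance = 303284.42 + 709.56 + 7711.32 + 90.49 = 311795.79
Import duty = 311795.79 × 19% = 59241.20
Buyer bears (A): 709.56 + 7711.32 + 90.49 + 1376.39 + 173.46 + 2249.24 = 12310.46
Landed cost (A) = invoice 303284.42 + 12310.46 + duty 59241.20 = 374836.08
Supplier B (CFR):
CIF value = CFR price + insurance = 323930.99 + 90.49 = 324021.48
Import duty = 324021.48 × 19% = 61564.08
Buyer bears (B): 90.49 + 1376.39 + 173.46 + 2249.24 = 3889.58
Landed cost (B) = invoice 323930.99 + 3889.58 + duty 61564.08 = 389384.65
Difference = |374836.08 − 389384.65| = 14548.57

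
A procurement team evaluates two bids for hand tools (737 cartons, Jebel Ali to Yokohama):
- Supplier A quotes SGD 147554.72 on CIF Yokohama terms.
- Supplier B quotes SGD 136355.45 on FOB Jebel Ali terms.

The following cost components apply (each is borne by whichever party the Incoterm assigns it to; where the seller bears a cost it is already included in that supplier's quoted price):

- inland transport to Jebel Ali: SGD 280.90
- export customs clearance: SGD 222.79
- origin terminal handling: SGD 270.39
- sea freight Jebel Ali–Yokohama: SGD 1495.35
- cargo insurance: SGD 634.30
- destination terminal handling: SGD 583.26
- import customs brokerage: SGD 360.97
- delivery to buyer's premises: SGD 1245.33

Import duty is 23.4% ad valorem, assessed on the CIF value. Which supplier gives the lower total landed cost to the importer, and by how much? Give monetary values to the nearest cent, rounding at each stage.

Supplier B is cheaper by SGD 11191.91

Supplier A (CIF):
The CIF price already equals the CIF value: 147554.72
Import duty = 147554.72 × 23.4% = 34527.80
Buyer bears (A): 583.26 + 360.97 + 1245.33 = 2189.56
Landed cost (A) = invoice 147554.72 + 2189.56 + duty 34527.80 = 184272.08
Supplier B (FOB):
CIF value = FOB price + freight + insurance = 136355.45 + 1495.35 + 634.30 = 138485.10
Import duty = 138485.10 × 23.4% = 32405.51
Buyer bears (B): 1495.35 + 634.30 + 583.26 + 360.97 + 1245.33 = 4319.21
Landed cost (B) = invoice 136355.45 + 4319.21 + duty 32405.51 = 173080.17
Difference = |184272.08 − 173080.17| = 11191.91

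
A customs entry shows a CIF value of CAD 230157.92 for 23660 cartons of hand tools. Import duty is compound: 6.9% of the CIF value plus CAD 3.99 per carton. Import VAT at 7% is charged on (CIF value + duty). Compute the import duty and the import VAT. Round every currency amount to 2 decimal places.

Ad valorem component: 230157.92 × 6.9% = 15880.90
Specific component: 23660 × 3.99 = 94403.40
Import duty = 15880.90 + 94403.40 = 110284.30
VAT base = CIF + duty = 230157.92 + 110284.30 = 340442.22
Import VAT = 340442.22 × 7% = 23830.96

Import duty: CAD 110284.30; import VAT: CAD 23830.96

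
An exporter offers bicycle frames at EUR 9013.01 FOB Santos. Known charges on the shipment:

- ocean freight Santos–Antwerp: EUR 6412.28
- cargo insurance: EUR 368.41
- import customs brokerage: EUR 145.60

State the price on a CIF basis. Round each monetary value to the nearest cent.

CIF price: EUR 15793.70

Not relevant to the conversion: brokerage — on the buyer under both terms; not part of either seller's price.
From FOB to CIF, the seller additionally bears: freight, insurance.
CIF price = 9013.01 + 6412.28 + 368.41 = 15793.70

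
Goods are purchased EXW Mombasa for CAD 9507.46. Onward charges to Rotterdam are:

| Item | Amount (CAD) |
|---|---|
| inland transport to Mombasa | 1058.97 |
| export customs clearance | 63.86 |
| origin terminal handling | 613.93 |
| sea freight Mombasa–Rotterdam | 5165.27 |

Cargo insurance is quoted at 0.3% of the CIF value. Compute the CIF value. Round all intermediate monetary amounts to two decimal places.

CIF value: CAD 16458.87

Let C be the CIF value. C = EXW price + pre-shipment costs + freight + 0.3% × C
C − 0.3% × C = 9507.46 + 1058.97 + 63.86 + 613.93 + 5165.27
0.997 × C = 16409.49
C = 16409.49 / 0.997 = 16458.87
Insurance premium = 0.3% × 16458.87 = 49.38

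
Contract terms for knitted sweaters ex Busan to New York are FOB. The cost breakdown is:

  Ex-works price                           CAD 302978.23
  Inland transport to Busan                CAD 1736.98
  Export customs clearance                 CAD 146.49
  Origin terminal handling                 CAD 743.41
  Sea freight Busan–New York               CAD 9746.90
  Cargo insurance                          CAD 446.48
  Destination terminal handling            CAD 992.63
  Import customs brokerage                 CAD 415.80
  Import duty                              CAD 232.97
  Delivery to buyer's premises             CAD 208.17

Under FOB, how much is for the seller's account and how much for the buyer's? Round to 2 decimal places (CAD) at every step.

Seller: CAD 305605.11; buyer: CAD 12042.95

FOB: the seller bears costs until goods are on board at the origin port; the buyer bears freight, insurance and all costs thereafter.
Seller's account: goods 302978.23 + inland to port 1736.98 + export clearance 146.49 + origin terminal 743.41 = 305605.11
Buyer's account: freight 9746.90 + insurance 446.48 + destination terminal 992.63 + brokerage 415.80 + duty 232.97 + delivery 208.17 = 12042.95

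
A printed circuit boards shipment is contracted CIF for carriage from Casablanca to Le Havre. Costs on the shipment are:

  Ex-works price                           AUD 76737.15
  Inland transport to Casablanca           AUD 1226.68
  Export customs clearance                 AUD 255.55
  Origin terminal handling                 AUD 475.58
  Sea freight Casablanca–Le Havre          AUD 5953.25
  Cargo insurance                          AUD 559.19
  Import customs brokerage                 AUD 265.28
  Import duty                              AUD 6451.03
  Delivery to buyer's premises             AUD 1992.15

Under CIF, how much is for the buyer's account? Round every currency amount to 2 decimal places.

Buyer's account: AUD 8708.46

CIF: the seller pays costs through ocean freight and marine insurance to the destination port.
Seller's account: goods 76737.15 + inland to port 1226.68 + export clearance 255.55 + origin terminal 475.58 + freight 5953.25 + insurance 559.19 = 85207.40
Buyer's account: brokerage 265.28 + duty 6451.03 + delivery 1992.15 = 8708.46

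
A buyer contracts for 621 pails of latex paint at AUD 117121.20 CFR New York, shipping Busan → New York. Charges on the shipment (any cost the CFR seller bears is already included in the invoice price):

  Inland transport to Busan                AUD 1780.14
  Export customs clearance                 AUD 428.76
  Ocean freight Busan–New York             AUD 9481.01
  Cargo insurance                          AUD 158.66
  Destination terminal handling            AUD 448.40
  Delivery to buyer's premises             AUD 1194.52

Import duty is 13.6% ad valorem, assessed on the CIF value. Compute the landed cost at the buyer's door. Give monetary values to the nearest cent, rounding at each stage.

Total landed cost: AUD 134872.84

CFR: the seller pays costs through ocean freight to the destination port, but not insurance.
Already in the invoice (seller's account under CFR): inland to port, export clearance, freight — exclude.
CIF value = CFR price + insurance = 117121.20 + 158.66 = 117279.86
Import duty = 117279.86 × 13.6% = 15950.06
Buyer bears: insurance 158.66 + destination terminal 448.40 + delivery 1194.52 + duty 15950.06 = 17751.64
Landed cost = invoice 117121.20 + 17751.64 = 134872.84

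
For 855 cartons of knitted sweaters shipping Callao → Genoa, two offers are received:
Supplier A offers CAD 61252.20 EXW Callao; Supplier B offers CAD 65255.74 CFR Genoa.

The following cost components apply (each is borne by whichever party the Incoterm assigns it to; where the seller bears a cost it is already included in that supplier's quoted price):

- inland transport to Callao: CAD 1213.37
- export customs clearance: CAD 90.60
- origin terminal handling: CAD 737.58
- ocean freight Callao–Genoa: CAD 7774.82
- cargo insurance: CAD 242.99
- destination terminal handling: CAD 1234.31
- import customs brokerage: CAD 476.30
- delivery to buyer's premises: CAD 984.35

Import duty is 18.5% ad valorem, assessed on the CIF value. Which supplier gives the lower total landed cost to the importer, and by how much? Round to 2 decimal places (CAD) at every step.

Supplier A (EXW):
CIF value = EXW price + inland to port + export clearance + origin terminal + freight + insurance = 61252.20 + 1213.37 + 90.60 + 737.58 + 7774.82 + 242.99 = 71311.56
Import duty = 71311.56 × 18.5% = 13192.64
Buyer bears (A): 1213.37 + 90.60 + 737.58 + 7774.82 + 242.99 + 1234.31 + 476.30 + 984.35 = 12754.32
Landed cost (A) = invoice 61252.20 + 12754.32 + duty 13192.64 = 87199.16
Supplier B (CFR):
CIF value = CFR price + insurance = 65255.74 + 242.99 = 65498.73
Import duty = 65498.73 × 18.5% = 12117.27
Buyer bears (B): 242.99 + 1234.31 + 476.30 + 984.35 = 2937.95
Landed cost (B) = invoice 65255.74 + 2937.95 + duty 12117.27 = 80310.96
Difference = |87199.16 − 80310.96| = 6888.20

Supplier B is cheaper by CAD 6888.20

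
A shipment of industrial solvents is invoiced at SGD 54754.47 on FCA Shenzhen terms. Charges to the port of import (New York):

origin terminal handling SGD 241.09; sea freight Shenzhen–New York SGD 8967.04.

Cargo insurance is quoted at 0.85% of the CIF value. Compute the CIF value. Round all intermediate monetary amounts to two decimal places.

CIF value: SGD 64510.94

Let C be the CIF value. C = FCA price + pre-shipment costs + freight + 0.85% × C
C − 0.85% × C = 54754.47 + 241.09 + 8967.04
0.9915 × C = 63962.60
C = 63962.60 / 0.9915 = 64510.94
Insurance premium = 0.85% × 64510.94 = 548.34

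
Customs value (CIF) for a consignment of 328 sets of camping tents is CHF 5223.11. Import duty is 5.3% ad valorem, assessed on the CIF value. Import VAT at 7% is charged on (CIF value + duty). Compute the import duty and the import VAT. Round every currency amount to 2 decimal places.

Import duty: CHF 276.82; import VAT: CHF 385.00

Import duty = 5223.11 × 5.3% = 276.82
VAT base = CIF + duty = 5223.11 + 276.82 = 5499.93
Import VAT = 5499.93 × 7% = 385.00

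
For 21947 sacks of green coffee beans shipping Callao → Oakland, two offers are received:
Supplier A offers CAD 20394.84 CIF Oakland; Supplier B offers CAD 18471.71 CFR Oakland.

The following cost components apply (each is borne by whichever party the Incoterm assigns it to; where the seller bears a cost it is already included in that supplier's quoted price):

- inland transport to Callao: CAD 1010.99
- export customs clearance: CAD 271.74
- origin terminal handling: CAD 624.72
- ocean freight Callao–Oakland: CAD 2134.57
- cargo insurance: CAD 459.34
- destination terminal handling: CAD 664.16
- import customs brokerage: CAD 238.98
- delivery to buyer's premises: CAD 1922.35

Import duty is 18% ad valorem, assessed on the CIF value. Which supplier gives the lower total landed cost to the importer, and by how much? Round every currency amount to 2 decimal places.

Supplier B is cheaper by CAD 1727.27

Supplier A (CIF):
The CIF price already equals the CIF value: 20394.84
Import duty = 20394.84 × 18% = 3671.07
Buyer bears (A): 664.16 + 238.98 + 1922.35 = 2825.49
Landed cost (A) = invoice 20394.84 + 2825.49 + duty 3671.07 = 26891.40
Supplier B (CFR):
CIF value = CFR price + insurance = 18471.71 + 459.34 = 18931.05
Import duty = 18931.05 × 18% = 3407.59
Buyer bears (B): 459.34 + 664.16 + 238.98 + 1922.35 = 3284.83
Landed cost (B) = invoice 18471.71 + 3284.83 + duty 3407.59 = 25164.13
Difference = |26891.40 − 25164.13| = 1727.27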